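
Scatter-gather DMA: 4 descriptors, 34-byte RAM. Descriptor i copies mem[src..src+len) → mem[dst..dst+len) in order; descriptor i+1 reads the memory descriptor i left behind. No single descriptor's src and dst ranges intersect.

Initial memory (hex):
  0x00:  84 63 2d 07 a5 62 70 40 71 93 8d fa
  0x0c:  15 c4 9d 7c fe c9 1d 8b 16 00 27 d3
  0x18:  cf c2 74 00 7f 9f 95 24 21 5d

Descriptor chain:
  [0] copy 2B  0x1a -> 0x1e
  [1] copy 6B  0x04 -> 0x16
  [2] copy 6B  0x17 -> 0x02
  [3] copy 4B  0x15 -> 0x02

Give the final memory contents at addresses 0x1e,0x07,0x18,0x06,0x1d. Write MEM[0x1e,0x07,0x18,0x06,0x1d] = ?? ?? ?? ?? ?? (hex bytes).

MEM[0x1e,0x07,0x18,0x06,0x1d] = 74 7f 70 93 9f

  after D0: wrote 2B at 0x1e = 7400
  after D1: wrote 6B at 0x16 = a56270407193
  after D2: wrote 6B at 0x02 = 62704071937f
  after D3: wrote 4B at 0x02 = 00a56270
query mem[0x1e]=0x74, mem[0x07]=0x7f, mem[0x18]=0x70, mem[0x06]=0x93, mem[0x1d]=0x9f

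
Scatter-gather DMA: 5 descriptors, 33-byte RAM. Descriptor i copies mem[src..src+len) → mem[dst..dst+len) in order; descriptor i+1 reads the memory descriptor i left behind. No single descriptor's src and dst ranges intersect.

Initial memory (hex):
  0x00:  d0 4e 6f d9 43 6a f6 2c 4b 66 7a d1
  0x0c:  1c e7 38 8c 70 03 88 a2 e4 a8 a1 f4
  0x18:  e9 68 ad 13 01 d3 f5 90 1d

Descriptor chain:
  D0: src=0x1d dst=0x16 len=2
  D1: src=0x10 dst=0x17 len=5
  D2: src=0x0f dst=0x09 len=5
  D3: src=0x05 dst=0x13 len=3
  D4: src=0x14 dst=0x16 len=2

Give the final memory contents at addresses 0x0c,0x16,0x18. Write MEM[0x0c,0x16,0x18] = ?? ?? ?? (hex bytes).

D0: mem[0x16..0x17] <- [d3 f5]
D1: mem[0x17..0x1b] <- [70 03 88 a2 e4]
D2: mem[0x09..0x0d] <- [8c 70 03 88 a2]
D3: mem[0x13..0x15] <- [6a f6 2c]
D4: mem[0x16..0x17] <- [f6 2c]
query mem[0x0c]=0x88, mem[0x16]=0xf6, mem[0x18]=0x03

MEM[0x0c,0x16,0x18] = 88 f6 03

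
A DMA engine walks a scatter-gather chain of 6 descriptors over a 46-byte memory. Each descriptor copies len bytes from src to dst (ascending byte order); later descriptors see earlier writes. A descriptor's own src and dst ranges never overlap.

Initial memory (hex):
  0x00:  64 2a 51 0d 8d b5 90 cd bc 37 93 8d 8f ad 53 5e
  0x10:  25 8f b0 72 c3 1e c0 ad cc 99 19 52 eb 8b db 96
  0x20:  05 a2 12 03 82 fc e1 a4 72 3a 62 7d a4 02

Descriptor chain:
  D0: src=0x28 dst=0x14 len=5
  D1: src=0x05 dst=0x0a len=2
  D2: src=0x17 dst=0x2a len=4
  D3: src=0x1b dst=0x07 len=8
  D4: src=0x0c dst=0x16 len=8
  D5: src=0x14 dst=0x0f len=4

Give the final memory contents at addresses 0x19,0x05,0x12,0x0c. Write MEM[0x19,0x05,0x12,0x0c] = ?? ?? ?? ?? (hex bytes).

MEM[0x19,0x05,0x12,0x0c] = 5e b5 a2 05

[0] 0x28->0x14 len=5 : 72 3a 62 7d a4
[1] 0x05->0x0a len=2 : b5 90
[2] 0x17->0x2a len=4 : 7d a4 99 19
[3] 0x1b->0x07 len=8 : 52 eb 8b db 96 05 a2 12
[4] 0x0c->0x16 len=8 : 05 a2 12 5e 25 8f b0 72
[5] 0x14->0x0f len=4 : 72 3a 05 a2
query mem[0x19]=0x5e, mem[0x05]=0xb5, mem[0x12]=0xa2, mem[0x0c]=0x05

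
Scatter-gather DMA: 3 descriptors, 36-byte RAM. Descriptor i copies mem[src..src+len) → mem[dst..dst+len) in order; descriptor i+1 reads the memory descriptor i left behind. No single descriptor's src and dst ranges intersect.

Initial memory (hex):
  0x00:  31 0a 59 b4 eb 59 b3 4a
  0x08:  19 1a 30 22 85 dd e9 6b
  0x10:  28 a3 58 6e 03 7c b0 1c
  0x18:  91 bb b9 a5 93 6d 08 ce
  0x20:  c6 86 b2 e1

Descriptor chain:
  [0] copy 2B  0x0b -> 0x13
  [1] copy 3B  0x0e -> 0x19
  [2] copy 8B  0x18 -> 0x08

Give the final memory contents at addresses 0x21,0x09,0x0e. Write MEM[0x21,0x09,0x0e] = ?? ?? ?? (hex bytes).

[0] 0x0b->0x13 len=2 : 22 85
[1] 0x0e->0x19 len=3 : e9 6b 28
[2] 0x18->0x08 len=8 : 91 e9 6b 28 93 6d 08 ce
query mem[0x21]=0x86, mem[0x09]=0xe9, mem[0x0e]=0x08

MEM[0x21,0x09,0x0e] = 86 e9 08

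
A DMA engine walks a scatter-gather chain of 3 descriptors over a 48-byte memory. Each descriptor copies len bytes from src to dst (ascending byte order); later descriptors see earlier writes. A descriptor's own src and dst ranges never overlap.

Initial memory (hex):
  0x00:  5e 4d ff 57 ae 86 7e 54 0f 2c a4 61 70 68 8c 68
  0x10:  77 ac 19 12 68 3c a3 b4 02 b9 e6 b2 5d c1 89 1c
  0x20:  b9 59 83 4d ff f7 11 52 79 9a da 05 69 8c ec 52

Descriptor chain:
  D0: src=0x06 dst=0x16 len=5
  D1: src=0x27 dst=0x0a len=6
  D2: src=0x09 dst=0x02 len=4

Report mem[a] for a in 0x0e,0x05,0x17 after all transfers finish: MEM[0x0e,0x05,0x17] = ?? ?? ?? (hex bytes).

MEM[0x0e,0x05,0x17] = 05 9a 54

D0: mem[0x16..0x1a] <- [7e 54 0f 2c a4]
D1: mem[0x0a..0x0f] <- [52 79 9a da 05 69]
D2: mem[0x02..0x05] <- [2c 52 79 9a]
query mem[0x0e]=0x05, mem[0x05]=0x9a, mem[0x17]=0x54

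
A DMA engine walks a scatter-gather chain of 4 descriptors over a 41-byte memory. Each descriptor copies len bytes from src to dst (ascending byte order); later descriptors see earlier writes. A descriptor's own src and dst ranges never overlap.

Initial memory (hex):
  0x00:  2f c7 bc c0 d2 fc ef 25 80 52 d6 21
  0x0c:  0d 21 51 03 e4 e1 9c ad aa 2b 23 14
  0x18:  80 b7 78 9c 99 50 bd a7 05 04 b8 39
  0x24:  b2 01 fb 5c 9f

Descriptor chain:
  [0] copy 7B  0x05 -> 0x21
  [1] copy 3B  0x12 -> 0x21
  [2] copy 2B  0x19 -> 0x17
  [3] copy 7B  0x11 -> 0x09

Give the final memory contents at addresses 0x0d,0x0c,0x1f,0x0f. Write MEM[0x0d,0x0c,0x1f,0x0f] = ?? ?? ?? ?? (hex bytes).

  after D0: wrote 7B at 0x21 = fcef258052d621
  after D1: wrote 3B at 0x21 = 9cadaa
  after D2: wrote 2B at 0x17 = b778
  after D3: wrote 7B at 0x09 = e19cadaa2b23b7
query mem[0x0d]=0x2b, mem[0x0c]=0xaa, mem[0x1f]=0xa7, mem[0x0f]=0xb7

MEM[0x0d,0x0c,0x1f,0x0f] = 2b aa a7 b7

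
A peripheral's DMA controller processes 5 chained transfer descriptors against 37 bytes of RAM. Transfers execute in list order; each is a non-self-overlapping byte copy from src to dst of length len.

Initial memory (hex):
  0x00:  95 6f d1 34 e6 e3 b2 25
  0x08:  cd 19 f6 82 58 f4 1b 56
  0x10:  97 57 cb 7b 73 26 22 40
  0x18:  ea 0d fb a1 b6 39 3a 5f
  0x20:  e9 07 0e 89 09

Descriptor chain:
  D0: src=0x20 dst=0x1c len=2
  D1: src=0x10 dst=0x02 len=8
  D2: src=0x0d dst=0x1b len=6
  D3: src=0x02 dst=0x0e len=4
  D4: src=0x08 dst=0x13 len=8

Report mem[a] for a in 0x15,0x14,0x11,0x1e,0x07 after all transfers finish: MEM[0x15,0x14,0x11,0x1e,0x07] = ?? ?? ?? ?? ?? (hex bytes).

MEM[0x15,0x14,0x11,0x1e,0x07] = f6 40 7b 97 26

#0 dst[0x1c+2] := {0xe9,0x07}
#1 dst[0x02+8] := {0x97,0x57,0xcb,0x7b,0x73,0x26,0x22,0x40}
#2 dst[0x1b+6] := {0xf4,0x1b,0x56,0x97,0x57,0xcb}
#3 dst[0x0e+4] := {0x97,0x57,0xcb,0x7b}
#4 dst[0x13+8] := {0x22,0x40,0xf6,0x82,0x58,0xf4,0x97,0x57}
query mem[0x15]=0xf6, mem[0x14]=0x40, mem[0x11]=0x7b, mem[0x1e]=0x97, mem[0x07]=0x26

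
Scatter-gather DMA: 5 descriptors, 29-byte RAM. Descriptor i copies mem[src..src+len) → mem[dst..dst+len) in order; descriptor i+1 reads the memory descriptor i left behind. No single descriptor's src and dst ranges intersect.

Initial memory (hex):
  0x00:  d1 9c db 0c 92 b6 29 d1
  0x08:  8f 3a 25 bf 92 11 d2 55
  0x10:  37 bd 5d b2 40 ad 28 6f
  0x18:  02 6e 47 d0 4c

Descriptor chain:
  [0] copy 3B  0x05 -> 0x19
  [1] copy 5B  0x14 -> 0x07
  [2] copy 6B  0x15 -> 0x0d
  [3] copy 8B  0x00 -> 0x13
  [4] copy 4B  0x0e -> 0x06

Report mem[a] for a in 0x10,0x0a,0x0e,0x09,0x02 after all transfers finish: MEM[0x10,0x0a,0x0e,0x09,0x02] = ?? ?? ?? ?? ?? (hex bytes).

[0] 0x05->0x19 len=3 : b6 29 d1
[1] 0x14->0x07 len=5 : 40 ad 28 6f 02
[2] 0x15->0x0d len=6 : ad 28 6f 02 b6 29
[3] 0x00->0x13 len=8 : d1 9c db 0c 92 b6 29 40
[4] 0x0e->0x06 len=4 : 28 6f 02 b6
query mem[0x10]=0x02, mem[0x0a]=0x6f, mem[0x0e]=0x28, mem[0x09]=0xb6, mem[0x02]=0xdb

MEM[0x10,0x0a,0x0e,0x09,0x02] = 02 6f 28 b6 db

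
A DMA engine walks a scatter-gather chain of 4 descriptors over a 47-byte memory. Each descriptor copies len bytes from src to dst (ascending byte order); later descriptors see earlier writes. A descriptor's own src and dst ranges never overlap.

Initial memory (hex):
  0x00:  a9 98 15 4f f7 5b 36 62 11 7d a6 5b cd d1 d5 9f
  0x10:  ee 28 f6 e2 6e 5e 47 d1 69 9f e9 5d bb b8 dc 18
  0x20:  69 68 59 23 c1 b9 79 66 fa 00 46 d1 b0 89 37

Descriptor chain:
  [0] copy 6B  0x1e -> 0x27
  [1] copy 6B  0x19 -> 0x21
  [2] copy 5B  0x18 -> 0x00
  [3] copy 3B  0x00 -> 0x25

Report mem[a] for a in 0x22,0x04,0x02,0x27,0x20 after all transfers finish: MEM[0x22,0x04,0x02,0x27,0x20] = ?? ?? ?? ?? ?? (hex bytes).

  after D0: wrote 6B at 0x27 = dc1869685923
  after D1: wrote 6B at 0x21 = 9fe95dbbb8dc
  after D2: wrote 5B at 0x00 = 699fe95dbb
  after D3: wrote 3B at 0x25 = 699fe9
query mem[0x22]=0xe9, mem[0x04]=0xbb, mem[0x02]=0xe9, mem[0x27]=0xe9, mem[0x20]=0x69

MEM[0x22,0x04,0x02,0x27,0x20] = e9 bb e9 e9 69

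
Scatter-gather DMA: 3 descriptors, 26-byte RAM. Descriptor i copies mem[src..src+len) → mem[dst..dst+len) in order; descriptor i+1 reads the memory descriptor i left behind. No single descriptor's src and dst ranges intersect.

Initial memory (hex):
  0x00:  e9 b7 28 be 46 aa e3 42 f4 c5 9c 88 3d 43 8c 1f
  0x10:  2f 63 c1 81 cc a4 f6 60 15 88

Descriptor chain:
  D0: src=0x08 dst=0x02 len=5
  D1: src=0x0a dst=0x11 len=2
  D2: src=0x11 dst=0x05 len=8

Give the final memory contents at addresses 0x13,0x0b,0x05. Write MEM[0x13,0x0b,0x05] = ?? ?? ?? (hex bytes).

MEM[0x13,0x0b,0x05] = 81 60 9c

  after D0: wrote 5B at 0x02 = f4c59c883d
  after D1: wrote 2B at 0x11 = 9c88
  after D2: wrote 8B at 0x05 = 9c8881cca4f66015
query mem[0x13]=0x81, mem[0x0b]=0x60, mem[0x05]=0x9c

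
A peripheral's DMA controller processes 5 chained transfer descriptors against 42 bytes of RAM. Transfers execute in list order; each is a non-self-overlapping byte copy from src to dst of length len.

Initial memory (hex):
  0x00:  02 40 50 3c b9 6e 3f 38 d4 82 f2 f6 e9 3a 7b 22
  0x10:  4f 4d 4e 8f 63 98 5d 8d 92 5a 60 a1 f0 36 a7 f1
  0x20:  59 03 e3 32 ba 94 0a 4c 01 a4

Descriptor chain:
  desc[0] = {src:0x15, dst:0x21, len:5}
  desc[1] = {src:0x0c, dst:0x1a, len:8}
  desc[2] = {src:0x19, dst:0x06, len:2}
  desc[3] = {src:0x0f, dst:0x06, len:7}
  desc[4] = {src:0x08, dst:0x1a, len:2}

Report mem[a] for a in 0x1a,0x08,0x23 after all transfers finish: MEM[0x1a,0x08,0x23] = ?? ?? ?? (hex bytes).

#0 dst[0x21+5] := {0x98,0x5d,0x8d,0x92,0x5a}
#1 dst[0x1a+8] := {0xe9,0x3a,0x7b,0x22,0x4f,0x4d,0x4e,0x8f}
#2 dst[0x06+2] := {0x5a,0xe9}
#3 dst[0x06+7] := {0x22,0x4f,0x4d,0x4e,0x8f,0x63,0x98}
#4 dst[0x1a+2] := {0x4d,0x4e}
query mem[0x1a]=0x4d, mem[0x08]=0x4d, mem[0x23]=0x8d

MEM[0x1a,0x08,0x23] = 4d 4d 8d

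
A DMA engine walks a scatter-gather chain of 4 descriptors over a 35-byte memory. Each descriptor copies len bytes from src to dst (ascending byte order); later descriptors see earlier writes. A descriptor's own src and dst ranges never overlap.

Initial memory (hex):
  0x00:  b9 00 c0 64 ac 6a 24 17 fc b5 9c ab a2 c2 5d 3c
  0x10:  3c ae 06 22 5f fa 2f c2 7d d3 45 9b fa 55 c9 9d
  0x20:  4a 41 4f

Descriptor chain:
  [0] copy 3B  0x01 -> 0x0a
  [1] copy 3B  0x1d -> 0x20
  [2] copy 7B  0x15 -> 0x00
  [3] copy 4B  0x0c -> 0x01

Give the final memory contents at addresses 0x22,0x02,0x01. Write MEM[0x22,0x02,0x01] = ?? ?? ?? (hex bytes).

MEM[0x22,0x02,0x01] = 9d c2 64

  after D0: wrote 3B at 0x0a = 00c064
  after D1: wrote 3B at 0x20 = 55c99d
  after D2: wrote 7B at 0x00 = fa2fc27dd3459b
  after D3: wrote 4B at 0x01 = 64c25d3c
query mem[0x22]=0x9d, mem[0x02]=0xc2, mem[0x01]=0x64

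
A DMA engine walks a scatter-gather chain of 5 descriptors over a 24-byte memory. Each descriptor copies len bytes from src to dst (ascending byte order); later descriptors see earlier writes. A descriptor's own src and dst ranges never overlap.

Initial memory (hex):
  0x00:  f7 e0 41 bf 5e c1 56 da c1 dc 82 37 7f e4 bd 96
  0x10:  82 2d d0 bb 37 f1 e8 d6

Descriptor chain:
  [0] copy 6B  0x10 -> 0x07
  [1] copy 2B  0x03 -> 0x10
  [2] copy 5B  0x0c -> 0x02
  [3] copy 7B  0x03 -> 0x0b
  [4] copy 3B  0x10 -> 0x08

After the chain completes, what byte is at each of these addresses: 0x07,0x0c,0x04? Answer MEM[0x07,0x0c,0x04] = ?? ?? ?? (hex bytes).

MEM[0x07,0x0c,0x04] = 82 bd bd

  after D0: wrote 6B at 0x07 = 822dd0bb37f1
  after D1: wrote 2B at 0x10 = bf5e
  after D2: wrote 5B at 0x02 = f1e4bd96bf
  after D3: wrote 7B at 0x0b = e4bd96bf822dd0
  after D4: wrote 3B at 0x08 = 2dd0d0
query mem[0x07]=0x82, mem[0x0c]=0xbd, mem[0x04]=0xbd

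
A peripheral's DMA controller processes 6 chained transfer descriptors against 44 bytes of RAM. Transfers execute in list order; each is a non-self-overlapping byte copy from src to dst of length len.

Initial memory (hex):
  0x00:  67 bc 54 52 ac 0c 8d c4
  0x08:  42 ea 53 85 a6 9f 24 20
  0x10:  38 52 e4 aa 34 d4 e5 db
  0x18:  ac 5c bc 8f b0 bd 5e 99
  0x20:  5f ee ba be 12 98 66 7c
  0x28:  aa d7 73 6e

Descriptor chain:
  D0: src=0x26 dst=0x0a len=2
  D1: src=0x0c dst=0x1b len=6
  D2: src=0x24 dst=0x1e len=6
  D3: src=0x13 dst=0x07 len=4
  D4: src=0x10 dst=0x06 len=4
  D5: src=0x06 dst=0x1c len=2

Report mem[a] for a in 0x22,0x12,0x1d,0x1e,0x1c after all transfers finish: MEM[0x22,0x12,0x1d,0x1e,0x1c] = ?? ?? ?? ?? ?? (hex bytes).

MEM[0x22,0x12,0x1d,0x1e,0x1c] = aa e4 52 12 38

#0 dst[0x0a+2] := {0x66,0x7c}
#1 dst[0x1b+6] := {0xa6,0x9f,0x24,0x20,0x38,0x52}
#2 dst[0x1e+6] := {0x12,0x98,0x66,0x7c,0xaa,0xd7}
#3 dst[0x07+4] := {0xaa,0x34,0xd4,0xe5}
#4 dst[0x06+4] := {0x38,0x52,0xe4,0xaa}
#5 dst[0x1c+2] := {0x38,0x52}
query mem[0x22]=0xaa, mem[0x12]=0xe4, mem[0x1d]=0x52, mem[0x1e]=0x12, mem[0x1c]=0x38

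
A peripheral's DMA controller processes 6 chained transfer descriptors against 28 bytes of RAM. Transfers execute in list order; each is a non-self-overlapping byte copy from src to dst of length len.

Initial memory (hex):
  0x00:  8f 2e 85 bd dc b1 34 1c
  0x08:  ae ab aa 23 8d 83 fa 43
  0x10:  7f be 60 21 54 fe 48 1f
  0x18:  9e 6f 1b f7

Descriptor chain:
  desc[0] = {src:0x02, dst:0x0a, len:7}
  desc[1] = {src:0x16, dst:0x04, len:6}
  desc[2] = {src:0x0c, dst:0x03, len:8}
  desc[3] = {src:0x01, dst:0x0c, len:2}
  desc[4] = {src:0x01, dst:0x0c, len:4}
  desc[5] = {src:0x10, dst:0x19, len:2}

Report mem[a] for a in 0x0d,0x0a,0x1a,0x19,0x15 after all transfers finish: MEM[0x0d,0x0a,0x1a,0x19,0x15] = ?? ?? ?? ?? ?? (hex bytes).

  after D0: wrote 7B at 0x0a = 85bddcb1341cae
  after D1: wrote 6B at 0x04 = 481f9e6f1bf7
  after D2: wrote 8B at 0x03 = dcb1341caebe6021
  after D3: wrote 2B at 0x0c = 2e85
  after D4: wrote 4B at 0x0c = 2e85dcb1
  after D5: wrote 2B at 0x19 = aebe
query mem[0x0d]=0x85, mem[0x0a]=0x21, mem[0x1a]=0xbe, mem[0x19]=0xae, mem[0x15]=0xfe

MEM[0x0d,0x0a,0x1a,0x19,0x15] = 85 21 be ae fe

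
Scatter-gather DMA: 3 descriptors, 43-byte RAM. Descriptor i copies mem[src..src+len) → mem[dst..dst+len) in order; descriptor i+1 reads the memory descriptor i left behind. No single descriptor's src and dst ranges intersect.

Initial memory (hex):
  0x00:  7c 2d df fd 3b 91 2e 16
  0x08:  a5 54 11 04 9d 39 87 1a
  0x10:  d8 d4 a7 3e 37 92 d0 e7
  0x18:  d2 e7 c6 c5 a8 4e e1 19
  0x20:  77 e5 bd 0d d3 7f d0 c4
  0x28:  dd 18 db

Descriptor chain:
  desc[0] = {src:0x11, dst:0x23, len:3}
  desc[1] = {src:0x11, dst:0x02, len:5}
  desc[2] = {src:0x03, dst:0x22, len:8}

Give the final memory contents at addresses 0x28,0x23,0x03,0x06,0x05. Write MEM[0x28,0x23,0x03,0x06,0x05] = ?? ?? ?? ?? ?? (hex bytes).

MEM[0x28,0x23,0x03,0x06,0x05] = 54 3e a7 92 37

D0: mem[0x23..0x25] <- [d4 a7 3e]
D1: mem[0x02..0x06] <- [d4 a7 3e 37 92]
D2: mem[0x22..0x29] <- [a7 3e 37 92 16 a5 54 11]
query mem[0x28]=0x54, mem[0x23]=0x3e, mem[0x03]=0xa7, mem[0x06]=0x92, mem[0x05]=0x37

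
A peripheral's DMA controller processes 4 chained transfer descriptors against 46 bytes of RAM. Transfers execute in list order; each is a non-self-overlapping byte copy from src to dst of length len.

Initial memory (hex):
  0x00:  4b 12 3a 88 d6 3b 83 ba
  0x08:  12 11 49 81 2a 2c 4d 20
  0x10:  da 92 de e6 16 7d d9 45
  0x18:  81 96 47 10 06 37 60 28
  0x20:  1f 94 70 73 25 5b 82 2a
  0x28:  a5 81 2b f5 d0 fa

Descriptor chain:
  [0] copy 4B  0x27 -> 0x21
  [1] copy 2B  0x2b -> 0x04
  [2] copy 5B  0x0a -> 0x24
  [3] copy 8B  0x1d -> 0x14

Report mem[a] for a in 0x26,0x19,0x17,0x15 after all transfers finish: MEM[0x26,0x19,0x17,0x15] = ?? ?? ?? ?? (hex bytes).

  after D0: wrote 4B at 0x21 = 2aa5812b
  after D1: wrote 2B at 0x04 = f5d0
  after D2: wrote 5B at 0x24 = 49812a2c4d
  after D3: wrote 8B at 0x14 = 3760281f2aa58149
query mem[0x26]=0x2a, mem[0x19]=0xa5, mem[0x17]=0x1f, mem[0x15]=0x60

MEM[0x26,0x19,0x17,0x15] = 2a a5 1f 60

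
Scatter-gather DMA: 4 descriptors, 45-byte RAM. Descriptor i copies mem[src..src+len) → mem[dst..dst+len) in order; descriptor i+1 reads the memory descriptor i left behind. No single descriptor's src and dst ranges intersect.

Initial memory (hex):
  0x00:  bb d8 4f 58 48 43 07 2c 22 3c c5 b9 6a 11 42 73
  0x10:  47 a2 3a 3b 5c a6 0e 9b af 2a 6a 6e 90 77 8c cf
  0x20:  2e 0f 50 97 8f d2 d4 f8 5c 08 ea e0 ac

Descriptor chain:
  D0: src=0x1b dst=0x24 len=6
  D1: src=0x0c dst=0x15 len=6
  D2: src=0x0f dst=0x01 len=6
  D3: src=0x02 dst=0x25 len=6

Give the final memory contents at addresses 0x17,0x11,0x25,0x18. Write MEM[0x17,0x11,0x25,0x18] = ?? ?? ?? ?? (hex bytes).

MEM[0x17,0x11,0x25,0x18] = 42 a2 47 73

D0: mem[0x24..0x29] <- [6e 90 77 8c cf 2e]
D1: mem[0x15..0x1a] <- [6a 11 42 73 47 a2]
D2: mem[0x01..0x06] <- [73 47 a2 3a 3b 5c]
D3: mem[0x25..0x2a] <- [47 a2 3a 3b 5c 2c]
query mem[0x17]=0x42, mem[0x11]=0xa2, mem[0x25]=0x47, mem[0x18]=0x73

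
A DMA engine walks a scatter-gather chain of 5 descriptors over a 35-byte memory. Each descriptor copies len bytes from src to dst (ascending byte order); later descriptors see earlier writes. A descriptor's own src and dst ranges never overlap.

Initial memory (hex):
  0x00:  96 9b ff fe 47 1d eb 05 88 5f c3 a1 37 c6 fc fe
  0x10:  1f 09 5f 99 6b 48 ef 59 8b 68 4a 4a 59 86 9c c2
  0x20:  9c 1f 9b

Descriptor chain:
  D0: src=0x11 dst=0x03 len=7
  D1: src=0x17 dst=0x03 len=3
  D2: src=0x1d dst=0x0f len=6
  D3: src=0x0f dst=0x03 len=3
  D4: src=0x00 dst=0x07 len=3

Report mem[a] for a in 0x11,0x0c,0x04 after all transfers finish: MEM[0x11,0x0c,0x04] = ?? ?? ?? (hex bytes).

#0 dst[0x03+7] := {0x09,0x5f,0x99,0x6b,0x48,0xef,0x59}
#1 dst[0x03+3] := {0x59,0x8b,0x68}
#2 dst[0x0f+6] := {0x86,0x9c,0xc2,0x9c,0x1f,0x9b}
#3 dst[0x03+3] := {0x86,0x9c,0xc2}
#4 dst[0x07+3] := {0x96,0x9b,0xff}
query mem[0x11]=0xc2, mem[0x0c]=0x37, mem[0x04]=0x9c

MEM[0x11,0x0c,0x04] = c2 37 9c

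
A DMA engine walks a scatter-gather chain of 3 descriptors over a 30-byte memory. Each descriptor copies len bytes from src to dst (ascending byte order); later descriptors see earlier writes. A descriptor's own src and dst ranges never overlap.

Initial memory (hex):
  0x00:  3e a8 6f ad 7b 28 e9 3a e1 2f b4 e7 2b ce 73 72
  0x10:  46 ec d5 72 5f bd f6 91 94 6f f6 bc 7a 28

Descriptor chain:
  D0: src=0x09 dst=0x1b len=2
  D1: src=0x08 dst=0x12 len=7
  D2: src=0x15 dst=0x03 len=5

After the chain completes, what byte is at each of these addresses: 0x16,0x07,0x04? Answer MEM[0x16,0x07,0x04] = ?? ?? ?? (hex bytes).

MEM[0x16,0x07,0x04] = 2b 6f 2b

#0 dst[0x1b+2] := {0x2f,0xb4}
#1 dst[0x12+7] := {0xe1,0x2f,0xb4,0xe7,0x2b,0xce,0x73}
#2 dst[0x03+5] := {0xe7,0x2b,0xce,0x73,0x6f}
query mem[0x16]=0x2b, mem[0x07]=0x6f, mem[0x04]=0x2b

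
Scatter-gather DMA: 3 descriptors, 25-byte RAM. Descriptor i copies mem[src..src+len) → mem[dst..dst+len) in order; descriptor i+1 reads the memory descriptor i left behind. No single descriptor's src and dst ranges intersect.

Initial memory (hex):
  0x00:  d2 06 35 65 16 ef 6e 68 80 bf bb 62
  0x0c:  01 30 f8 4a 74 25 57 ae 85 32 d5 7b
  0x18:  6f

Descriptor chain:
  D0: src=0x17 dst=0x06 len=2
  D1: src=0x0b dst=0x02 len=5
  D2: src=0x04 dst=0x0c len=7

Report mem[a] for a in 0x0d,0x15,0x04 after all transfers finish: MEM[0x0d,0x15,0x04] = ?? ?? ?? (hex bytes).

MEM[0x0d,0x15,0x04] = f8 32 30

D0: mem[0x06..0x07] <- [7b 6f]
D1: mem[0x02..0x06] <- [62 01 30 f8 4a]
D2: mem[0x0c..0x12] <- [30 f8 4a 6f 80 bf bb]
query mem[0x0d]=0xf8, mem[0x15]=0x32, mem[0x04]=0x30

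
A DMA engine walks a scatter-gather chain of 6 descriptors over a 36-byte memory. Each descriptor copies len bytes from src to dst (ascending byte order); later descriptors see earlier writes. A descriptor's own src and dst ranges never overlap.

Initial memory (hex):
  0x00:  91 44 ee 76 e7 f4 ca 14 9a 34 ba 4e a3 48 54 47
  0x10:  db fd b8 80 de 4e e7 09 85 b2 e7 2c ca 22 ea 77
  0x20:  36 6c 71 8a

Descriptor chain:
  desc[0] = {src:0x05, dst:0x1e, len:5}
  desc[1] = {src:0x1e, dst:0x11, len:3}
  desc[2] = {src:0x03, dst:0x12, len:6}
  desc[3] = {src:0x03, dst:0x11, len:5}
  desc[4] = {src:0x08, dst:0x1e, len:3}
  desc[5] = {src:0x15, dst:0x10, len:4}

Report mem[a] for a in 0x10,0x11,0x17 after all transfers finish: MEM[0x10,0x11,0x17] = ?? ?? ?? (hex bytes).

[0] 0x05->0x1e len=5 : f4 ca 14 9a 34
[1] 0x1e->0x11 len=3 : f4 ca 14
[2] 0x03->0x12 len=6 : 76 e7 f4 ca 14 9a
[3] 0x03->0x11 len=5 : 76 e7 f4 ca 14
[4] 0x08->0x1e len=3 : 9a 34 ba
[5] 0x15->0x10 len=4 : 14 14 9a 85
query mem[0x10]=0x14, mem[0x11]=0x14, mem[0x17]=0x9a

MEM[0x10,0x11,0x17] = 14 14 9a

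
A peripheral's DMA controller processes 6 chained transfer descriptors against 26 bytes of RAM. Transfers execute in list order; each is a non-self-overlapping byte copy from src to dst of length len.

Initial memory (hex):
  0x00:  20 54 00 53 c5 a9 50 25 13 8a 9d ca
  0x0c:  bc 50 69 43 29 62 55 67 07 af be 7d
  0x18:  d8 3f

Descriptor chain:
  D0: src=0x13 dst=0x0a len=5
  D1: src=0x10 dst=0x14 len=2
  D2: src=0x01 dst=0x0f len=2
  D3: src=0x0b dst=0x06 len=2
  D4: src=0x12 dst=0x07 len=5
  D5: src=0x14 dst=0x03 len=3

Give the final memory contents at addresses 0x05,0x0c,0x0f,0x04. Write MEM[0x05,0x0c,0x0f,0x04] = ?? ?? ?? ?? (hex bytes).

D0: mem[0x0a..0x0e] <- [67 07 af be 7d]
D1: mem[0x14..0x15] <- [29 62]
D2: mem[0x0f..0x10] <- [54 00]
D3: mem[0x06..0x07] <- [07 af]
D4: mem[0x07..0x0b] <- [55 67 29 62 be]
D5: mem[0x03..0x05] <- [29 62 be]
query mem[0x05]=0xbe, mem[0x0c]=0xaf, mem[0x0f]=0x54, mem[0x04]=0x62

MEM[0x05,0x0c,0x0f,0x04] = be af 54 62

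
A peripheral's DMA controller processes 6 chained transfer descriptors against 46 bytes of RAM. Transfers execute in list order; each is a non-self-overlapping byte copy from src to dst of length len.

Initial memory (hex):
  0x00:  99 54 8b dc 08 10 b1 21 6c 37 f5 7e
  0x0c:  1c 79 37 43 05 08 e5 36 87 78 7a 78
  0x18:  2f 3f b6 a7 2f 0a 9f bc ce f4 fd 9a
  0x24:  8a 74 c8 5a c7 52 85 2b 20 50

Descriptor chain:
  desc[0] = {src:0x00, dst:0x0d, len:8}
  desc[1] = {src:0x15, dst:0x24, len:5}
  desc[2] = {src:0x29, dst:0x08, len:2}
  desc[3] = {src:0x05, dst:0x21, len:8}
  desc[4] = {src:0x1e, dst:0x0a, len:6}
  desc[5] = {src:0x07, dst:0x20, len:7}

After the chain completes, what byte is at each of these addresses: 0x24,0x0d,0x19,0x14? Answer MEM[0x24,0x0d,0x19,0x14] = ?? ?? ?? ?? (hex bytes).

MEM[0x24,0x0d,0x19,0x14] = bc 10 3f 21

D0: mem[0x0d..0x14] <- [99 54 8b dc 08 10 b1 21]
D1: mem[0x24..0x28] <- [78 7a 78 2f 3f]
D2: mem[0x08..0x09] <- [52 85]
D3: mem[0x21..0x28] <- [10 b1 21 52 85 f5 7e 1c]
D4: mem[0x0a..0x0f] <- [9f bc ce 10 b1 21]
D5: mem[0x20..0x26] <- [21 52 85 9f bc ce 10]
query mem[0x24]=0xbc, mem[0x0d]=0x10, mem[0x19]=0x3f, mem[0x14]=0x21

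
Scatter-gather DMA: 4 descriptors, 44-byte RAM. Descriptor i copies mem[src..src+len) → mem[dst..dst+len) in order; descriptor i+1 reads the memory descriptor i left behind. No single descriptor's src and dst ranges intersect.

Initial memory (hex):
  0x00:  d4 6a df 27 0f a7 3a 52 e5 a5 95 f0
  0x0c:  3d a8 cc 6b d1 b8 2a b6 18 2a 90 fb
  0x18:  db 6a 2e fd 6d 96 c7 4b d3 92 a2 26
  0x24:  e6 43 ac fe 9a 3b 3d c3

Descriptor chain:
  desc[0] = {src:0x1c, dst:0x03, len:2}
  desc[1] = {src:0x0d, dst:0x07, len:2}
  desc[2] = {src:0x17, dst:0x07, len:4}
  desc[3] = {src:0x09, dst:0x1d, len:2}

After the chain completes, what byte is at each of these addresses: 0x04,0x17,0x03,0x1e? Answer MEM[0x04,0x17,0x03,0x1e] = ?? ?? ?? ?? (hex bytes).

MEM[0x04,0x17,0x03,0x1e] = 96 fb 6d 2e

[0] 0x1c->0x03 len=2 : 6d 96
[1] 0x0d->0x07 len=2 : a8 cc
[2] 0x17->0x07 len=4 : fb db 6a 2e
[3] 0x09->0x1d len=2 : 6a 2e
query mem[0x04]=0x96, mem[0x17]=0xfb, mem[0x03]=0x6d, mem[0x1e]=0x2e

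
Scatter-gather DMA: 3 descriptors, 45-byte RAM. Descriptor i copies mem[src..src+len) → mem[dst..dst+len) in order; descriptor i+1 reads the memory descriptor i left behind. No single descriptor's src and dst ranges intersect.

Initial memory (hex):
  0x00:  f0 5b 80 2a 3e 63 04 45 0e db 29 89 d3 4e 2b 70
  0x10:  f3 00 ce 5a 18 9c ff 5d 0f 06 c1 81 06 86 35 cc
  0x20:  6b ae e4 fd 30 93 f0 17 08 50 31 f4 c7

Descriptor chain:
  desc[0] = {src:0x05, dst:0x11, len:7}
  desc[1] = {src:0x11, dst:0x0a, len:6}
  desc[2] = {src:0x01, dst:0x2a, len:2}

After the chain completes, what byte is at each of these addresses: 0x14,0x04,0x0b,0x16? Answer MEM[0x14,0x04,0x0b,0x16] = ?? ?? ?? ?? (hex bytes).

MEM[0x14,0x04,0x0b,0x16] = 0e 3e 04 29

D0: mem[0x11..0x17] <- [63 04 45 0e db 29 89]
D1: mem[0x0a..0x0f] <- [63 04 45 0e db 29]
D2: mem[0x2a..0x2b] <- [5b 80]
query mem[0x14]=0x0e, mem[0x04]=0x3e, mem[0x0b]=0x04, mem[0x16]=0x29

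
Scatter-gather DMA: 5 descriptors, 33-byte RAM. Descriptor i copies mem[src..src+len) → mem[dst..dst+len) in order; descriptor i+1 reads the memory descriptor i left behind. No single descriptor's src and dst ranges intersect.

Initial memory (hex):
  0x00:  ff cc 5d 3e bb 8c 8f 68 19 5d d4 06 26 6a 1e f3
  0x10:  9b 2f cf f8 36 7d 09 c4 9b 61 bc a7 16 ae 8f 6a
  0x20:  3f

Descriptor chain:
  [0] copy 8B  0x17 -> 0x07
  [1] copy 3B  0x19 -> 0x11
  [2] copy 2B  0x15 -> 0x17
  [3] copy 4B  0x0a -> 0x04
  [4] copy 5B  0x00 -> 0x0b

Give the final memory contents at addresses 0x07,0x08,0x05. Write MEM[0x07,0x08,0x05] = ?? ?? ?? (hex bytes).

  after D0: wrote 8B at 0x07 = c49b61bca716ae8f
  after D1: wrote 3B at 0x11 = 61bca7
  after D2: wrote 2B at 0x17 = 7d09
  after D3: wrote 4B at 0x04 = bca716ae
  after D4: wrote 5B at 0x0b = ffcc5d3ebc
query mem[0x07]=0xae, mem[0x08]=0x9b, mem[0x05]=0xa7

MEM[0x07,0x08,0x05] = ae 9b a7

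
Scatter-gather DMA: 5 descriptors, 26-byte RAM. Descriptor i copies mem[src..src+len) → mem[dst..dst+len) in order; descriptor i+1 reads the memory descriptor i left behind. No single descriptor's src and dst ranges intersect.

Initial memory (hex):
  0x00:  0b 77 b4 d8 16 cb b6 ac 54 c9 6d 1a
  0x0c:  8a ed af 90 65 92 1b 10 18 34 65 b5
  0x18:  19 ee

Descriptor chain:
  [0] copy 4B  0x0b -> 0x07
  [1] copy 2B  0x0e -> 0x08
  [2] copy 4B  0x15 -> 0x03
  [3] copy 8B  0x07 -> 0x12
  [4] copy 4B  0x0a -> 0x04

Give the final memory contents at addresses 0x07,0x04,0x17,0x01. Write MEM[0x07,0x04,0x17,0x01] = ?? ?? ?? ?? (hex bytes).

D0: mem[0x07..0x0a] <- [1a 8a ed af]
D1: mem[0x08..0x09] <- [af 90]
D2: mem[0x03..0x06] <- [34 65 b5 19]
D3: mem[0x12..0x19] <- [1a af 90 af 1a 8a ed af]
D4: mem[0x04..0x07] <- [af 1a 8a ed]
query mem[0x07]=0xed, mem[0x04]=0xaf, mem[0x17]=0x8a, mem[0x01]=0x77

MEM[0x07,0x04,0x17,0x01] = ed af 8a 77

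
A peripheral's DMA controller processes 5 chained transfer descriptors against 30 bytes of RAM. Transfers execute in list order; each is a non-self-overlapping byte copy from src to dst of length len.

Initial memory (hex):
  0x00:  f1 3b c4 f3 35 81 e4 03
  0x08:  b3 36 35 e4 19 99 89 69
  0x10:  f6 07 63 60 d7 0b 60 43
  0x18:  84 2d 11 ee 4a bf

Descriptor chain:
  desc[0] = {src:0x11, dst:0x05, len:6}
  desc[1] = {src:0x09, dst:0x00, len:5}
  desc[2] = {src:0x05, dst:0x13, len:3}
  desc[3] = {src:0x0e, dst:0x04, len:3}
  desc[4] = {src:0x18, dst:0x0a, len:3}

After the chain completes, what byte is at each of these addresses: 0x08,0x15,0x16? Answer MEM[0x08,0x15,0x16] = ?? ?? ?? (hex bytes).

D0: mem[0x05..0x0a] <- [07 63 60 d7 0b 60]
D1: mem[0x00..0x04] <- [0b 60 e4 19 99]
D2: mem[0x13..0x15] <- [07 63 60]
D3: mem[0x04..0x06] <- [89 69 f6]
D4: mem[0x0a..0x0c] <- [84 2d 11]
query mem[0x08]=0xd7, mem[0x15]=0x60, mem[0x16]=0x60

MEM[0x08,0x15,0x16] = d7 60 60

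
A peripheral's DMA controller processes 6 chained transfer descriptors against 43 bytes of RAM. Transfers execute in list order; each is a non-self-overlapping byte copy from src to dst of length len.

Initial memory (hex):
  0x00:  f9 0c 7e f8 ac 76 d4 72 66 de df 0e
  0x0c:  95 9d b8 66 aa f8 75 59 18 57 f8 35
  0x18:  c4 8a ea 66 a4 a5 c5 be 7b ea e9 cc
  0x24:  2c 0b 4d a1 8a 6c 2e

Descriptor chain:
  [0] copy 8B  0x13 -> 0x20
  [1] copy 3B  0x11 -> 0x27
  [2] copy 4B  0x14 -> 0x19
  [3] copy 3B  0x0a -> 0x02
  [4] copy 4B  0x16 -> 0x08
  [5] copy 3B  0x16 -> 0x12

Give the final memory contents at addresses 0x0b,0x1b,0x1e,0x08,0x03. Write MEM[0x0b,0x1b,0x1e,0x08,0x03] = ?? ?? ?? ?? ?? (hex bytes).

#0 dst[0x20+8] := {0x59,0x18,0x57,0xf8,0x35,0xc4,0x8a,0xea}
#1 dst[0x27+3] := {0xf8,0x75,0x59}
#2 dst[0x19+4] := {0x18,0x57,0xf8,0x35}
#3 dst[0x02+3] := {0xdf,0x0e,0x95}
#4 dst[0x08+4] := {0xf8,0x35,0xc4,0x18}
#5 dst[0x12+3] := {0xf8,0x35,0xc4}
query mem[0x0b]=0x18, mem[0x1b]=0xf8, mem[0x1e]=0xc5, mem[0x08]=0xf8, mem[0x03]=0x0e

MEM[0x0b,0x1b,0x1e,0x08,0x03] = 18 f8 c5 f8 0e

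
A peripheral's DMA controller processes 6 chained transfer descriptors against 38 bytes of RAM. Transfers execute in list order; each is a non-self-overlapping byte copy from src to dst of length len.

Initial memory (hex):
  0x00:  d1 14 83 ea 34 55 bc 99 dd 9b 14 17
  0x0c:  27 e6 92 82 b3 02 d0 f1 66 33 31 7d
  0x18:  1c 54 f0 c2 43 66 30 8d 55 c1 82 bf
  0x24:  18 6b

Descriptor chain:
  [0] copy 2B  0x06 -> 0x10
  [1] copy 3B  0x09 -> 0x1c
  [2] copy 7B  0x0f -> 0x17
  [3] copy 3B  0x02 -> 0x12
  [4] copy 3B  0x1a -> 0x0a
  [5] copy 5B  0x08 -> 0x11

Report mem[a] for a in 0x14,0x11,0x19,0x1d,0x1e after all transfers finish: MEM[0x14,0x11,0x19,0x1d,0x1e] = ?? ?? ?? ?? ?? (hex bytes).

#0 dst[0x10+2] := {0xbc,0x99}
#1 dst[0x1c+3] := {0x9b,0x14,0x17}
#2 dst[0x17+7] := {0x82,0xbc,0x99,0xd0,0xf1,0x66,0x33}
#3 dst[0x12+3] := {0x83,0xea,0x34}
#4 dst[0x0a+3] := {0xd0,0xf1,0x66}
#5 dst[0x11+5] := {0xdd,0x9b,0xd0,0xf1,0x66}
query mem[0x14]=0xf1, mem[0x11]=0xdd, mem[0x19]=0x99, mem[0x1d]=0x33, mem[0x1e]=0x17

MEM[0x14,0x11,0x19,0x1d,0x1e] = f1 dd 99 33 17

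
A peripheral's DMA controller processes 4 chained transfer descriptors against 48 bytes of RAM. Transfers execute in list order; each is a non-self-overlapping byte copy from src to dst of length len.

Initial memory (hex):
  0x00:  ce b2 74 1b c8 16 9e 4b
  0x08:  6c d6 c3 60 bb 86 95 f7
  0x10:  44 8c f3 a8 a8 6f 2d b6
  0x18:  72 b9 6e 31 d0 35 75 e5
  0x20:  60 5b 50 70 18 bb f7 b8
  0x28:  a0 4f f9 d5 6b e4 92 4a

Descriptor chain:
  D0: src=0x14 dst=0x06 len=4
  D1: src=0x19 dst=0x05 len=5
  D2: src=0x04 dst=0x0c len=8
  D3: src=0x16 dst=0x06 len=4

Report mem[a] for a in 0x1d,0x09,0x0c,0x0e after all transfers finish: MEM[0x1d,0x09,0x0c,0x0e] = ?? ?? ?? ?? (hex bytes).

D0: mem[0x06..0x09] <- [a8 6f 2d b6]
D1: mem[0x05..0x09] <- [b9 6e 31 d0 35]
D2: mem[0x0c..0x13] <- [c8 b9 6e 31 d0 35 c3 60]
D3: mem[0x06..0x09] <- [2d b6 72 b9]
query mem[0x1d]=0x35, mem[0x09]=0xb9, mem[0x0c]=0xc8, mem[0x0e]=0x6e

MEM[0x1d,0x09,0x0c,0x0e] = 35 b9 c8 6e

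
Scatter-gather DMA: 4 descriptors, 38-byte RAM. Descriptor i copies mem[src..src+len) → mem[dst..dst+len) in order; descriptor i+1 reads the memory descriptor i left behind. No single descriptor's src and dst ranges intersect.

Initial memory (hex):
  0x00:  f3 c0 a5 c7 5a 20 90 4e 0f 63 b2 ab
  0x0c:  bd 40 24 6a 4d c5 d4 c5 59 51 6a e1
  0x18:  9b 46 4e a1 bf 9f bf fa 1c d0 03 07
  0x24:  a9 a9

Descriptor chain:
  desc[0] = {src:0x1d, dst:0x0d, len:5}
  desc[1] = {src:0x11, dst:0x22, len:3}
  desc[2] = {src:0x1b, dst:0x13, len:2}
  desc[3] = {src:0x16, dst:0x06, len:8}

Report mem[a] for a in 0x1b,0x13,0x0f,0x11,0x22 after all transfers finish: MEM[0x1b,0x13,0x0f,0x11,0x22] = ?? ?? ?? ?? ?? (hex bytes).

MEM[0x1b,0x13,0x0f,0x11,0x22] = a1 a1 fa d0 d0

[0] 0x1d->0x0d len=5 : 9f bf fa 1c d0
[1] 0x11->0x22 len=3 : d0 d4 c5
[2] 0x1b->0x13 len=2 : a1 bf
[3] 0x16->0x06 len=8 : 6a e1 9b 46 4e a1 bf 9f
query mem[0x1b]=0xa1, mem[0x13]=0xa1, mem[0x0f]=0xfa, mem[0x11]=0xd0, mem[0x22]=0xd0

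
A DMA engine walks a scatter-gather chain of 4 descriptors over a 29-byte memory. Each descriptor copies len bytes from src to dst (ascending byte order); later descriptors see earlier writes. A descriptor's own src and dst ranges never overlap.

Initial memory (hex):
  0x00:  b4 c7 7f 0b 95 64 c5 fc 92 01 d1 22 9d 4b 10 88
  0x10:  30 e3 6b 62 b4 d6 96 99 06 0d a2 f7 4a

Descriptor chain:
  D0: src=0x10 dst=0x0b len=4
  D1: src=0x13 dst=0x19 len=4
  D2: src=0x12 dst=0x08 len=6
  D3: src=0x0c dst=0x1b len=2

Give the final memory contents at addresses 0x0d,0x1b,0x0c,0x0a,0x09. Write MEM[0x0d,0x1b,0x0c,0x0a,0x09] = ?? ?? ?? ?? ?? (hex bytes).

MEM[0x0d,0x1b,0x0c,0x0a,0x09] = 99 96 96 b4 62

  after D0: wrote 4B at 0x0b = 30e36b62
  after D1: wrote 4B at 0x19 = 62b4d696
  after D2: wrote 6B at 0x08 = 6b62b4d69699
  after D3: wrote 2B at 0x1b = 9699
query mem[0x0d]=0x99, mem[0x1b]=0x96, mem[0x0c]=0x96, mem[0x0a]=0xb4, mem[0x09]=0x62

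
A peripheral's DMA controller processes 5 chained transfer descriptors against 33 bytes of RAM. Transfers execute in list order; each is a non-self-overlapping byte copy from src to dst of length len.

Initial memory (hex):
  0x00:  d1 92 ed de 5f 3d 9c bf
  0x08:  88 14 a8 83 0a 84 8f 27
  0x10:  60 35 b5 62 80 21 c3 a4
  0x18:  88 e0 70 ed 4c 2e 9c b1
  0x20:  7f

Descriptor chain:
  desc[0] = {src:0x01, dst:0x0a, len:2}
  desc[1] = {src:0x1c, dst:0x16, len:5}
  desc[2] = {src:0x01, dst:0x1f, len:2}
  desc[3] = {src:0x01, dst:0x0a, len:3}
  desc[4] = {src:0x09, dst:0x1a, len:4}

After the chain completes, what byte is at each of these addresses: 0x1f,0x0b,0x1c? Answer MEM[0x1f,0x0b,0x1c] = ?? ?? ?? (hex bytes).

MEM[0x1f,0x0b,0x1c] = 92 ed ed

  after D0: wrote 2B at 0x0a = 92ed
  after D1: wrote 5B at 0x16 = 4c2e9cb17f
  after D2: wrote 2B at 0x1f = 92ed
  after D3: wrote 3B at 0x0a = 92edde
  after D4: wrote 4B at 0x1a = 1492edde
query mem[0x1f]=0x92, mem[0x0b]=0xed, mem[0x1c]=0xed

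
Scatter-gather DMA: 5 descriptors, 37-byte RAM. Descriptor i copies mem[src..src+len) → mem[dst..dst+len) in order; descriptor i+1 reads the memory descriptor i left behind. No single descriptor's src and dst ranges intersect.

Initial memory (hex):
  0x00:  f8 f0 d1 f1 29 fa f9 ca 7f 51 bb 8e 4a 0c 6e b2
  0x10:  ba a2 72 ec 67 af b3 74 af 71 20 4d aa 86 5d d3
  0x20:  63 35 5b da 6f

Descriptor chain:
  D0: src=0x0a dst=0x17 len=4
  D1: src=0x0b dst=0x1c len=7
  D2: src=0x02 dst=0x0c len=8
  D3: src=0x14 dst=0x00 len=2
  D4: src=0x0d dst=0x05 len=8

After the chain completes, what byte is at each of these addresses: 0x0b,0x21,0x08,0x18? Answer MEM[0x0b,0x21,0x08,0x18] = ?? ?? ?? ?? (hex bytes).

  after D0: wrote 4B at 0x17 = bb8e4a0c
  after D1: wrote 7B at 0x1c = 8e4a0c6eb2baa2
  after D2: wrote 8B at 0x0c = d1f129faf9ca7f51
  after D3: wrote 2B at 0x00 = 67af
  after D4: wrote 8B at 0x05 = f129faf9ca7f5167
query mem[0x0b]=0x51, mem[0x21]=0xba, mem[0x08]=0xf9, mem[0x18]=0x8e

MEM[0x0b,0x21,0x08,0x18] = 51 ba f9 8e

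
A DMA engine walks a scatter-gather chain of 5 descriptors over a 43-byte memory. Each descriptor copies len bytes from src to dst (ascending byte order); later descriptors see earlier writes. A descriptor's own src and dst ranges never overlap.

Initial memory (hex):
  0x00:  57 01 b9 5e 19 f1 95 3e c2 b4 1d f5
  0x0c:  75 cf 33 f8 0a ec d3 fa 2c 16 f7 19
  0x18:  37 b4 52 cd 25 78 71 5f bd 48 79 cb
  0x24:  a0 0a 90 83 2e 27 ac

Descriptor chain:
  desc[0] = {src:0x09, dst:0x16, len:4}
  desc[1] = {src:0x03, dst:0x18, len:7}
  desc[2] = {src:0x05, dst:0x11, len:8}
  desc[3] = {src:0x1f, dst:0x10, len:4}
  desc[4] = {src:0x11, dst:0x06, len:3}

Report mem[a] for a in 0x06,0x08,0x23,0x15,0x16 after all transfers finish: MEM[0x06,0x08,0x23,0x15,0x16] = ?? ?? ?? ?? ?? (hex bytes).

MEM[0x06,0x08,0x23,0x15,0x16] = bd 79 cb b4 1d

  after D0: wrote 4B at 0x16 = b41df575
  after D1: wrote 7B at 0x18 = 5e19f1953ec2b4
  after D2: wrote 8B at 0x11 = f1953ec2b41df575
  after D3: wrote 4B at 0x10 = 5fbd4879
  after D4: wrote 3B at 0x06 = bd4879
query mem[0x06]=0xbd, mem[0x08]=0x79, mem[0x23]=0xcb, mem[0x15]=0xb4, mem[0x16]=0x1d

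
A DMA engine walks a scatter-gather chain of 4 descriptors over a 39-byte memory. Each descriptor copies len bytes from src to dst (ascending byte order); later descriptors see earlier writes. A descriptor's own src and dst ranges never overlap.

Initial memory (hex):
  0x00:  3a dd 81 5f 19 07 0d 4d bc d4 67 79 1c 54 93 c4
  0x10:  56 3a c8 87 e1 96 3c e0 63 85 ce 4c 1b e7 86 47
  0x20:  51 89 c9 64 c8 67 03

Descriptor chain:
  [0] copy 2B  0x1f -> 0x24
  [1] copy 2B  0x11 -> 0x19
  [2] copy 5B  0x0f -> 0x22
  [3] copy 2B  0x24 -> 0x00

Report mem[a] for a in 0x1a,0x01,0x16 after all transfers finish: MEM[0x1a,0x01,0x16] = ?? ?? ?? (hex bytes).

  after D0: wrote 2B at 0x24 = 4751
  after D1: wrote 2B at 0x19 = 3ac8
  after D2: wrote 5B at 0x22 = c4563ac887
  after D3: wrote 2B at 0x00 = 3ac8
query mem[0x1a]=0xc8, mem[0x01]=0xc8, mem[0x16]=0x3c

MEM[0x1a,0x01,0x16] = c8 c8 3c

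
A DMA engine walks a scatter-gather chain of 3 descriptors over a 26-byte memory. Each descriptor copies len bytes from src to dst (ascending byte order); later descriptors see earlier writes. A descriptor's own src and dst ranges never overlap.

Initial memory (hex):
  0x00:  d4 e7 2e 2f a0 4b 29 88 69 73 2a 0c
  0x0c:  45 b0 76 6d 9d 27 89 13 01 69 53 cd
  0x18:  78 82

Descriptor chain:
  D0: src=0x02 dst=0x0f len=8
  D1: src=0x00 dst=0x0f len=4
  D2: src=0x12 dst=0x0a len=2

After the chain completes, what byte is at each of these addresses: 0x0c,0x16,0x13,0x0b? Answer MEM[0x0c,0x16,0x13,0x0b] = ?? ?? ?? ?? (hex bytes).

D0: mem[0x0f..0x16] <- [2e 2f a0 4b 29 88 69 73]
D1: mem[0x0f..0x12] <- [d4 e7 2e 2f]
D2: mem[0x0a..0x0b] <- [2f 29]
query mem[0x0c]=0x45, mem[0x16]=0x73, mem[0x13]=0x29, mem[0x0b]=0x29

MEM[0x0c,0x16,0x13,0x0b] = 45 73 29 29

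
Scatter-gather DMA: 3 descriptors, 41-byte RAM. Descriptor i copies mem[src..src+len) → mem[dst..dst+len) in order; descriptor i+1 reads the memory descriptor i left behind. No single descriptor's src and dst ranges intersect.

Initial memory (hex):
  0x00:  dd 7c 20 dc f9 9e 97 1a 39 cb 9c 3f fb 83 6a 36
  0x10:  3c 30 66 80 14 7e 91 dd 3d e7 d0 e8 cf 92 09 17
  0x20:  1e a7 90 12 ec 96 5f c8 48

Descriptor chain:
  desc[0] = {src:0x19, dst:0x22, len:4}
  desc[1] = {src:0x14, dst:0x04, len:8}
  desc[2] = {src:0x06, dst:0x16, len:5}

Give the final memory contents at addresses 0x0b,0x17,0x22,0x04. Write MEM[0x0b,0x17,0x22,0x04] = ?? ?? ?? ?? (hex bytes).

D0: mem[0x22..0x25] <- [e7 d0 e8 cf]
D1: mem[0x04..0x0b] <- [14 7e 91 dd 3d e7 d0 e8]
D2: mem[0x16..0x1a] <- [91 dd 3d e7 d0]
query mem[0x0b]=0xe8, mem[0x17]=0xdd, mem[0x22]=0xe7, mem[0x04]=0x14

MEM[0x0b,0x17,0x22,0x04] = e8 dd e7 14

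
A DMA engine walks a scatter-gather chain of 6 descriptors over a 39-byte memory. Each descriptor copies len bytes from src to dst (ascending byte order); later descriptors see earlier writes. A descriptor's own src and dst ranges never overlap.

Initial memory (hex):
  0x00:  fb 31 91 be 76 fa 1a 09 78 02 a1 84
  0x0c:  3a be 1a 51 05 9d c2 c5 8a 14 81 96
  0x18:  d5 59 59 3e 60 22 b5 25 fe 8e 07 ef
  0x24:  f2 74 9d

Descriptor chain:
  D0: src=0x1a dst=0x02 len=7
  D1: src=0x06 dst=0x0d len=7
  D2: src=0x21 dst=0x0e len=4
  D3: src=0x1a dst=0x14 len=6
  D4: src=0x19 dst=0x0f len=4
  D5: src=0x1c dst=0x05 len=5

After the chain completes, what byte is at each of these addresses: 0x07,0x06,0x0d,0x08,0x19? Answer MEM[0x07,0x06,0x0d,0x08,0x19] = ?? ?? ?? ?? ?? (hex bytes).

MEM[0x07,0x06,0x0d,0x08,0x19] = b5 22 b5 25 25

#0 dst[0x02+7] := {0x59,0x3e,0x60,0x22,0xb5,0x25,0xfe}
#1 dst[0x0d+7] := {0xb5,0x25,0xfe,0x02,0xa1,0x84,0x3a}
#2 dst[0x0e+4] := {0x8e,0x07,0xef,0xf2}
#3 dst[0x14+6] := {0x59,0x3e,0x60,0x22,0xb5,0x25}
#4 dst[0x0f+4] := {0x25,0x59,0x3e,0x60}
#5 dst[0x05+5] := {0x60,0x22,0xb5,0x25,0xfe}
query mem[0x07]=0xb5, mem[0x06]=0x22, mem[0x0d]=0xb5, mem[0x08]=0x25, mem[0x19]=0x25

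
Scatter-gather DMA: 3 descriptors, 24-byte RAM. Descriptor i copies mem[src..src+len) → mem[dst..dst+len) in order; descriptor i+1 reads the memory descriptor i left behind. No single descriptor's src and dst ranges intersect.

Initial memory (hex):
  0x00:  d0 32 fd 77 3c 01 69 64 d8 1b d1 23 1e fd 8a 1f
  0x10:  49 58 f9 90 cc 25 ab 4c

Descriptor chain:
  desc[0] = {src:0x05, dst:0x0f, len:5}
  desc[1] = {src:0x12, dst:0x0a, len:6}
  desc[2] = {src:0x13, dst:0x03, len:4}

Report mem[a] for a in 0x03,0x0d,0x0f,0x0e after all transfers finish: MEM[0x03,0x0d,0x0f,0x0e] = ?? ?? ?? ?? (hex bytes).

MEM[0x03,0x0d,0x0f,0x0e] = 1b 25 4c ab

#0 dst[0x0f+5] := {0x01,0x69,0x64,0xd8,0x1b}
#1 dst[0x0a+6] := {0xd8,0x1b,0xcc,0x25,0xab,0x4c}
#2 dst[0x03+4] := {0x1b,0xcc,0x25,0xab}
query mem[0x03]=0x1b, mem[0x0d]=0x25, mem[0x0f]=0x4c, mem[0x0e]=0xab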